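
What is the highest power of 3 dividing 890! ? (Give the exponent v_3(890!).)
v_3(890!) = 440

Legendre's formula: v_p(n!) = Σ_{k ≥ 1} ⌊n / p^k⌋. For p = 3, n = 890, the terms are:
  ⌊890/3^1⌋ = ⌊890/3⌋ = 296
  ⌊890/3^2⌋ = ⌊890/9⌋ = 98
  ⌊890/3^3⌋ = ⌊890/27⌋ = 32
  ⌊890/3^4⌋ = ⌊890/81⌋ = 10
  ⌊890/3^5⌋ = ⌊890/243⌋ = 3
  ⌊890/3^6⌋ = ⌊890/729⌋ = 1
(the next term ⌊890/3^7⌋ = 0, terminating the sum). Summing: v_3(890!) = 296 + 98 + 32 + 10 + 3 + 1 = 440.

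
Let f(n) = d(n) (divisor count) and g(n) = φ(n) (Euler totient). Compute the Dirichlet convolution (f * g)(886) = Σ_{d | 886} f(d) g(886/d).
(d * φ)(886) = 1332

Divisors of 886: [1, 2, 443, 886]. For each d | 886:
  d = 1: d(1) · φ(886/1) = 1 · 442 = 442
  d = 2: d(2) · φ(886/2) = 2 · 442 = 884
  d = 443: d(443) · φ(886/443) = 2 · 1 = 2
  d = 886: d(886) · φ(886/886) = 4 · 1 = 4
Summing: (d * φ)(886) = 442 + 884 + 2 + 4 = 1332.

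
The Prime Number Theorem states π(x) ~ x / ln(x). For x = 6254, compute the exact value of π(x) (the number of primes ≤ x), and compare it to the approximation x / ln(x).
π(6254) = 812;  x/ln(x) ≈ 715.48;  relative error ≈ 11.89%.

Directly count primes up to 6254: π(6254) = 812. The PNT approximation gives 6254/ln(6254) ≈ 6254/8.74098 ≈ 715.48. Relative error (π(x) − x/ln(x)) / π(x) ≈ 11.89%; the approximation is known to undercount slightly (Li(x) is a better estimate).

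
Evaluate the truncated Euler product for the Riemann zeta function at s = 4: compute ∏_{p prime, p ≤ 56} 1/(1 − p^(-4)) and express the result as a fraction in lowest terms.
∏ = 750937919501355467062347671738968589096863062629/693820677147413996973765862820413440000000000000

The primes p ≤ 56 are [2, 3, 5, 7, 11, 13, 17, 19, 23, 29, 31, 37, 41, 43, 47, 53]. For each prime, (1 − 1/p^4)^(-1) = p^4 / (p^4 − 1). The product is (1 − 1/2^4)^(-1), (1 − 1/3^4)^(-1), (1 − 1/5^4)^(-1), (1 − 1/7^4)^(-1), (1 − 1/11^4)^(-1), (1 − 1/13^4)^(-1), (1 − 1/17^4)^(-1), (1 − 1/19^4)^(-1), (1 − 1/23^4)^(-1), (1 − 1/29^4)^(-1), (1 − 1/31^4)^(-1), (1 − 1/37^4)^(-1), (1 − 1/41^4)^(-1), (1 − 1/43^4)^(-1), (1 − 1/47^4)^(-1), (1 − 1/53^4)^(-1) = ∏ p^4 / (p^4 − 1) = 750937919501355467062347671738968589096863062629/693820677147413996973765862820413440000000000000.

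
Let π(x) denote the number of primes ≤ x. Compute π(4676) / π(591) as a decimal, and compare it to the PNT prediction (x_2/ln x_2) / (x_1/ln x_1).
π(4676)/π(591) = 632/107 ≈ 5.9065;  PNT prediction ≈ 5.9754.

π(591) = 107 and π(4676) = 632, so π(4676)/π(591) ≈ 5.9065. The PNT-predicted ratio is (4676/ln(4676)) / (591/ln(591)) ≈ 5.9754. The two agree to within a few percent, as expected.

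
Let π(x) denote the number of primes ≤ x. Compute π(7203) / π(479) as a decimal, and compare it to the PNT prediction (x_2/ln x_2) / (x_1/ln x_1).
π(7203)/π(479) = 919/92 ≈ 9.9891;  PNT prediction ≈ 10.4486.

π(479) = 92 and π(7203) = 919, so π(7203)/π(479) ≈ 9.9891. The PNT-predicted ratio is (7203/ln(7203)) / (479/ln(479)) ≈ 10.4486. The two agree to within a few percent, as expected.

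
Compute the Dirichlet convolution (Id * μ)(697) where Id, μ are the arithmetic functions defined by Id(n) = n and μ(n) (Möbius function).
(Id * μ)(697) = 640

Divisors of 697: [1, 17, 41, 697]. For each d | 697:
  d = 1: Id(1) · μ(697/1) = 1 · 1 = 1
  d = 17: Id(17) · μ(697/17) = 17 · -1 = -17
  d = 41: Id(41) · μ(697/41) = 41 · -1 = -41
  d = 697: Id(697) · μ(697/697) = 697 · 1 = 697
Summing: (Id * μ)(697) = 1 + -17 + -41 + 697 = 640.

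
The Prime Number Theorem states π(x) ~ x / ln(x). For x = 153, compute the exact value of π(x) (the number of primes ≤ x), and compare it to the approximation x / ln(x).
π(153) = 36;  x/ln(x) ≈ 30.41;  relative error ≈ 15.51%.

Directly count primes up to 153: π(153) = 36. The PNT approximation gives 153/ln(153) ≈ 153/5.03044 ≈ 30.41. Relative error (π(x) − x/ln(x)) / π(x) ≈ 15.51%; the approximation is known to undercount slightly (Li(x) is a better estimate).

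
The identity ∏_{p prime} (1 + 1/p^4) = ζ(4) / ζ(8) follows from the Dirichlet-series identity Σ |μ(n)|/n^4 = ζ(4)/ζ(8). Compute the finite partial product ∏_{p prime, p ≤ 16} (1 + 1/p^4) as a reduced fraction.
∏ = 54787204936389122/50827803952550625

The primes p ≤ 16 are [2, 3, 5, 7, 11, 13]. For each, (1 + 1/p^4) = (p^4 + 1)/p^4. Multiplying these fractions over p ∈ [2, 3, 5, 7, 11, 13] gives 54787204936389122/50827803952550625. (In the limit P → ∞ this tends to ζ(4)/ζ(8).)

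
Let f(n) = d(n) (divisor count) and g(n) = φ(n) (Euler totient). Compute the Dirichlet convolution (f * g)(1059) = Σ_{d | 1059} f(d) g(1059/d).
(d * φ)(1059) = 1416

Divisors of 1059: [1, 3, 353, 1059]. For each d | 1059:
  d = 1: d(1) · φ(1059/1) = 1 · 704 = 704
  d = 3: d(3) · φ(1059/3) = 2 · 352 = 704
  d = 353: d(353) · φ(1059/353) = 2 · 2 = 4
  d = 1059: d(1059) · φ(1059/1059) = 4 · 1 = 4
Summing: (d * φ)(1059) = 704 + 704 + 4 + 4 = 1416.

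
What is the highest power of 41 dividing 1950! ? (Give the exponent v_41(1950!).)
v_41(1950!) = 48

Legendre's formula: v_p(n!) = Σ_{k ≥ 1} ⌊n / p^k⌋. For p = 41, n = 1950, the terms are:
  ⌊1950/41^1⌋ = ⌊1950/41⌋ = 47
  ⌊1950/41^2⌋ = ⌊1950/1681⌋ = 1
(the next term ⌊1950/41^3⌋ = 0, terminating the sum). Summing: v_41(1950!) = 47 + 1 = 48.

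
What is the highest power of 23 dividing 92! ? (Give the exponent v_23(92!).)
v_23(92!) = 4

Legendre's formula: v_p(n!) = Σ_{k ≥ 1} ⌊n / p^k⌋. For p = 23, n = 92, the terms are:
  ⌊92/23^1⌋ = ⌊92/23⌋ = 4
(the next term ⌊92/23^2⌋ = 0, terminating the sum). Summing: v_23(92!) = 4 = 4.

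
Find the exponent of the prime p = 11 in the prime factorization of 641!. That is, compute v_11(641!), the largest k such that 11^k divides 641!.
v_11(641!) = 63

Legendre's formula: v_p(n!) = Σ_{k ≥ 1} ⌊n / p^k⌋. For p = 11, n = 641, the terms are:
  ⌊641/11^1⌋ = ⌊641/11⌋ = 58
  ⌊641/11^2⌋ = ⌊641/121⌋ = 5
(the next term ⌊641/11^3⌋ = 0, terminating the sum). Summing: v_11(641!) = 58 + 5 = 63.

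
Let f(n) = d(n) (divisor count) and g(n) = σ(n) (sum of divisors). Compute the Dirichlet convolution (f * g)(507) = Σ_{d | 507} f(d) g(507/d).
(d * σ)(507) = 1284

Divisors of 507: [1, 3, 13, 39, 169, 507]. For each d | 507:
  d = 1: d(1) · σ(507/1) = 1 · 732 = 732
  d = 3: d(3) · σ(507/3) = 2 · 183 = 366
  d = 13: d(13) · σ(507/13) = 2 · 56 = 112
  d = 39: d(39) · σ(507/39) = 4 · 14 = 56
  d = 169: d(169) · σ(507/169) = 3 · 4 = 12
  d = 507: d(507) · σ(507/507) = 6 · 1 = 6
Summing: (d * σ)(507) = 732 + 366 + 112 + 56 + 12 + 6 = 1284.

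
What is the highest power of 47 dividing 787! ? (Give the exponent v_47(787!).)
v_47(787!) = 16

Legendre's formula: v_p(n!) = Σ_{k ≥ 1} ⌊n / p^k⌋. For p = 47, n = 787, the terms are:
  ⌊787/47^1⌋ = ⌊787/47⌋ = 16
(the next term ⌊787/47^2⌋ = 0, terminating the sum). Summing: v_47(787!) = 16 = 16.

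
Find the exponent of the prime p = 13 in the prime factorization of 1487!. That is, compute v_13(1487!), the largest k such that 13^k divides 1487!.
v_13(1487!) = 122

Legendre's formula: v_p(n!) = Σ_{k ≥ 1} ⌊n / p^k⌋. For p = 13, n = 1487, the terms are:
  ⌊1487/13^1⌋ = ⌊1487/13⌋ = 114
  ⌊1487/13^2⌋ = ⌊1487/169⌋ = 8
(the next term ⌊1487/13^3⌋ = 0, terminating the sum). Summing: v_13(1487!) = 114 + 8 = 122.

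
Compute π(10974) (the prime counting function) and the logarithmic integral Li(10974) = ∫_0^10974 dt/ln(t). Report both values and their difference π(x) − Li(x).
π(10974) = 1332;  Li(10974) ≈ 1351.35;  π(x) − Li(x) ≈ -19.35.

Direct count of primes ≤ 10974 gives π(10974) = 1332. Numerical evaluation of the logarithmic integral gives Li(10974) ≈ 1351.35. The difference π(x) − Li(x) ≈ -19.35 is typically negative for small/moderate x (Li(x) overestimates), though Littlewood's theorem shows this sign changes infinitely often.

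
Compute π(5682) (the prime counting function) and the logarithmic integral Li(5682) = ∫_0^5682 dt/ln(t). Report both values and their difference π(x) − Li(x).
π(5682) = 747;  Li(5682) ≈ 763.75;  π(x) − Li(x) ≈ -16.75.

Direct count of primes ≤ 5682 gives π(5682) = 747. Numerical evaluation of the logarithmic integral gives Li(5682) ≈ 763.75. The difference π(x) − Li(x) ≈ -16.75 is typically negative for small/moderate x (Li(x) overestimates), though Littlewood's theorem shows this sign changes infinitely often.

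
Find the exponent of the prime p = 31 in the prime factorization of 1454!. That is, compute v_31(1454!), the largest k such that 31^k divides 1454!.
v_31(1454!) = 47

Legendre's formula: v_p(n!) = Σ_{k ≥ 1} ⌊n / p^k⌋. For p = 31, n = 1454, the terms are:
  ⌊1454/31^1⌋ = ⌊1454/31⌋ = 46
  ⌊1454/31^2⌋ = ⌊1454/961⌋ = 1
(the next term ⌊1454/31^3⌋ = 0, terminating the sum). Summing: v_31(1454!) = 46 + 1 = 47.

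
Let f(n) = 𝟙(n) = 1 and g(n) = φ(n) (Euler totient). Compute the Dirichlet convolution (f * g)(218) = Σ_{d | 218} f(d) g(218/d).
(𝟙 * φ)(218) = 218

Divisors of 218: [1, 2, 109, 218]. For each d | 218:
  d = 1: 𝟙(1) · φ(218/1) = 1 · 108 = 108
  d = 2: 𝟙(2) · φ(218/2) = 1 · 108 = 108
  d = 109: 𝟙(109) · φ(218/109) = 1 · 1 = 1
  d = 218: 𝟙(218) · φ(218/218) = 1 · 1 = 1
Summing: (𝟙 * φ)(218) = 108 + 108 + 1 + 1 = 218.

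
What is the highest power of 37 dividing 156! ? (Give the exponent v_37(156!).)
v_37(156!) = 4

Legendre's formula: v_p(n!) = Σ_{k ≥ 1} ⌊n / p^k⌋. For p = 37, n = 156, the terms are:
  ⌊156/37^1⌋ = ⌊156/37⌋ = 4
(the next term ⌊156/37^2⌋ = 0, terminating the sum). Summing: v_37(156!) = 4 = 4.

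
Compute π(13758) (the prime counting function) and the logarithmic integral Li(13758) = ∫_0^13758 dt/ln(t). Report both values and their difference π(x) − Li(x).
π(13758) = 1627;  Li(13758) ≈ 1646.89;  π(x) − Li(x) ≈ -19.89.

Direct count of primes ≤ 13758 gives π(13758) = 1627. Numerical evaluation of the logarithmic integral gives Li(13758) ≈ 1646.89. The difference π(x) − Li(x) ≈ -19.89 is typically negative for small/moderate x (Li(x) overestimates), though Littlewood's theorem shows this sign changes infinitely often.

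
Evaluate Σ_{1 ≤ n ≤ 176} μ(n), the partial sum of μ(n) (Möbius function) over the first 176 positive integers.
Σ_{n ≤ 176} μ(n) = -4

Compute μ(n) for each 1 ≤ n ≤ 176: μ(1) = 1, μ(2) = -1, μ(3) = -1, μ(4) = 0, μ(5) = -1, μ(6) = 1, μ(7) = -1, μ(8) = 0, μ(9) = 0, μ(10) = 1, μ(11) = -1, μ(12) = 0, μ(13) = -1, μ(14) = 1, μ(15) = 1, μ(16) = 0, μ(17) = -1, μ(18) = 0, μ(19) = -1, μ(20) = 0, μ(21) = 1, μ(22) = 1, μ(23) = -1, μ(24) = 0, μ(25) = 0, μ(26) = 1, μ(27) = 0, μ(28) = 0, μ(29) = -1, μ(30) = -1, μ(31) = -1, μ(32) = 0, μ(33) = 1, μ(34) = 1, μ(35) = 1, μ(36) = 0, μ(37) = -1, μ(38) = 1, μ(39) = 1, μ(40) = 0, μ(41) = -1, μ(42) = -1, μ(43) = -1, μ(44) = 0, μ(45) = 0, μ(46) = 1, μ(47) = -1, μ(48) = 0, μ(49) = 0, μ(50) = 0, μ(51) = 1, μ(52) = 0, μ(53) = -1, μ(54) = 0, μ(55) = 1, μ(56) = 0, μ(57) = 1, μ(58) = 1, μ(59) = -1, μ(60) = 0, μ(61) = -1, μ(62) = 1, μ(63) = 0, μ(64) = 0, μ(65) = 1, μ(66) = -1, μ(67) = -1, μ(68) = 0, μ(69) = 1, μ(70) = -1, μ(71) = -1, μ(72) = 0, μ(73) = -1, μ(74) = 1, μ(75) = 0, μ(76) = 0, μ(77) = 1, μ(78) = -1, μ(79) = -1, μ(80) = 0, μ(81) = 0, μ(82) = 1, μ(83) = -1, μ(84) = 0, μ(85) = 1, μ(86) = 1, μ(87) = 1, μ(88) = 0, μ(89) = -1, μ(90) = 0, μ(91) = 1, μ(92) = 0, μ(93) = 1, μ(94) = 1, μ(95) = 1, μ(96) = 0, μ(97) = -1, μ(98) = 0, μ(99) = 0, μ(100) = 0, μ(101) = -1, μ(102) = -1, μ(103) = -1, μ(104) = 0, μ(105) = -1, μ(106) = 1, μ(107) = -1, μ(108) = 0, μ(109) = -1, μ(110) = -1, μ(111) = 1, μ(112) = 0, μ(113) = -1, μ(114) = -1, μ(115) = 1, μ(116) = 0, μ(117) = 0, μ(118) = 1, μ(119) = 1, μ(120) = 0, μ(121) = 0, μ(122) = 1, μ(123) = 1, μ(124) = 0, μ(125) = 0, μ(126) = 0, μ(127) = -1, μ(128) = 0, μ(129) = 1, μ(130) = -1, μ(131) = -1, μ(132) = 0, μ(133) = 1, μ(134) = 1, μ(135) = 0, μ(136) = 0, μ(137) = -1, μ(138) = -1, μ(139) = -1, μ(140) = 0, μ(141) = 1, μ(142) = 1, μ(143) = 1, μ(144) = 0, μ(145) = 1, μ(146) = 1, μ(147) = 0, μ(148) = 0, μ(149) = -1, μ(150) = 0, μ(151) = -1, μ(152) = 0, μ(153) = 0, μ(154) = -1, μ(155) = 1, μ(156) = 0, μ(157) = -1, μ(158) = 1, μ(159) = 1, μ(160) = 0, μ(161) = 1, μ(162) = 0, μ(163) = -1, μ(164) = 0, μ(165) = -1, μ(166) = 1, μ(167) = -1, μ(168) = 0, μ(169) = 0, μ(170) = -1, μ(171) = 0, μ(172) = 0, μ(173) = -1, μ(174) = -1, μ(175) = 0, μ(176) = 0. Summing all 176 values: -4. (Mertens function M(x) = Σ_{n ≤ x} μ(n); on average M(x) should be small (PNT ⟺ M(x) = o(x)).)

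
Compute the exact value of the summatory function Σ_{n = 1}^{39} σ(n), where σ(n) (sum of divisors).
Σ_{n ≤ 39} σ(n) = 1252

Compute σ(n) for each 1 ≤ n ≤ 39: σ(1) = 1, σ(2) = 3, σ(3) = 4, σ(4) = 7, σ(5) = 6, σ(6) = 12, σ(7) = 8, σ(8) = 15, σ(9) = 13, σ(10) = 18, σ(11) = 12, σ(12) = 28, σ(13) = 14, σ(14) = 24, σ(15) = 24, σ(16) = 31, σ(17) = 18, σ(18) = 39, σ(19) = 20, σ(20) = 42, σ(21) = 32, σ(22) = 36, σ(23) = 24, σ(24) = 60, σ(25) = 31, σ(26) = 42, σ(27) = 40, σ(28) = 56, σ(29) = 30, σ(30) = 72, σ(31) = 32, σ(32) = 63, σ(33) = 48, σ(34) = 54, σ(35) = 48, σ(36) = 91, σ(37) = 38, σ(38) = 60, σ(39) = 56. Summing all 39 values: 1252. (Average order: Σ_{n ≤ x} σ(n) ~ (π²/12) x². For x = 39, (π²/12)·39² ≈ 1250.97.)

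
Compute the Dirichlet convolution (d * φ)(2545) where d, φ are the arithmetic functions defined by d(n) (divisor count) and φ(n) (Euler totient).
(d * φ)(2545) = 3060

Divisors of 2545: [1, 5, 509, 2545]. For each d | 2545:
  d = 1: d(1) · φ(2545/1) = 1 · 2032 = 2032
  d = 5: d(5) · φ(2545/5) = 2 · 508 = 1016
  d = 509: d(509) · φ(2545/509) = 2 · 4 = 8
  d = 2545: d(2545) · φ(2545/2545) = 4 · 1 = 4
Summing: (d * φ)(2545) = 2032 + 1016 + 8 + 4 = 3060.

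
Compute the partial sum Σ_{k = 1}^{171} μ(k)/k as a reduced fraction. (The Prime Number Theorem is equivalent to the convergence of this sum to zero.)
Σ μ(k)/k = 976794744883260874795165001864511964953389627727401386703595517/962947420735983927056946215901134429196419130606213075415963491270

Values of μ(k) for 1 ≤ k ≤ 171: μ(1) = 1, μ(2) = -1, μ(3) = -1, μ(5) = -1, μ(6) = 1, μ(7) = -1, μ(10) = 1, μ(11) = -1, μ(13) = -1, μ(14) = 1, μ(15) = 1, μ(17) = -1, μ(19) = -1, μ(21) = 1, μ(22) = 1, μ(23) = -1, μ(26) = 1, μ(29) = -1, μ(30) = -1, μ(31) = -1, μ(33) = 1, μ(34) = 1, μ(35) = 1, μ(37) = -1, μ(38) = 1, μ(39) = 1, μ(41) = -1, μ(42) = -1, μ(43) = -1, μ(46) = 1, μ(47) = -1, μ(51) = 1, μ(53) = -1, μ(55) = 1, μ(57) = 1, μ(58) = 1, μ(59) = -1, μ(61) = -1, μ(62) = 1, μ(65) = 1, μ(66) = -1, μ(67) = -1, μ(69) = 1, μ(70) = -1, μ(71) = -1, μ(73) = -1, μ(74) = 1, μ(77) = 1, μ(78) = -1, μ(79) = -1, μ(82) = 1, μ(83) = -1, μ(85) = 1, μ(86) = 1, μ(87) = 1, μ(89) = -1, μ(91) = 1, μ(93) = 1, μ(94) = 1, μ(95) = 1, μ(97) = -1, μ(101) = -1, μ(102) = -1, μ(103) = -1, μ(105) = -1, μ(106) = 1, μ(107) = -1, μ(109) = -1, μ(110) = -1, μ(111) = 1, μ(113) = -1, μ(114) = -1, μ(115) = 1, μ(118) = 1, μ(119) = 1, μ(122) = 1, μ(123) = 1, μ(127) = -1, μ(129) = 1, μ(130) = -1, μ(131) = -1, μ(133) = 1, μ(134) = 1, μ(137) = -1, μ(138) = -1, μ(139) = -1, μ(141) = 1, μ(142) = 1, μ(143) = 1, μ(145) = 1, μ(146) = 1, μ(149) = -1, μ(151) = -1, μ(154) = -1, μ(155) = 1, μ(157) = -1, μ(158) = 1, μ(159) = 1, μ(161) = 1, μ(163) = -1, μ(165) = -1, μ(166) = 1, μ(167) = -1, μ(170) = -1, with μ = 0 on non-squarefree integers. Summing μ(k)/k for k where μ(k) ≠ 0 gives 976794744883260874795165001864511964953389627727401386703595517/962947420735983927056946215901134429196419130606213075415963491270 ≈ 0.0010. (PNT ⟺ this sum → 0 as n → ∞.)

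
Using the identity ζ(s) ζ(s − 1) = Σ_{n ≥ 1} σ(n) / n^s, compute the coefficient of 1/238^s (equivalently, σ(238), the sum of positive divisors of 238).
σ(238) = 432

In the product (Σ m^0/m^s)(Σ k / k^s) = Σ (Σ_{d | n} d) / n^s, the coefficient of 1/n^s is σ(n) = Σ_{d | n} d. For n = 238, divisors are [1, 2, 7, 14, 17, 34, 119, 238]; summing: σ(238) = 432.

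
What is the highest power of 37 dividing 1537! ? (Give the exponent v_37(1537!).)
v_37(1537!) = 42

Legendre's formula: v_p(n!) = Σ_{k ≥ 1} ⌊n / p^k⌋. For p = 37, n = 1537, the terms are:
  ⌊1537/37^1⌋ = ⌊1537/37⌋ = 41
  ⌊1537/37^2⌋ = ⌊1537/1369⌋ = 1
(the next term ⌊1537/37^3⌋ = 0, terminating the sum). Summing: v_37(1537!) = 41 + 1 = 42.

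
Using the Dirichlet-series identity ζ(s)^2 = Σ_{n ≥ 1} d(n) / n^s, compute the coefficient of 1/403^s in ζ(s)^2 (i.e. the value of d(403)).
d(403) = 4

ζ(s)^2 = (Σ 1/m^s)(Σ 1/k^s). The coefficient of 1/n^s in the product is the number of ordered pairs (m, k) with mk = n, which equals d(n). For n = 403, divisors are [1, 13, 31, 403], so d(403) = 4.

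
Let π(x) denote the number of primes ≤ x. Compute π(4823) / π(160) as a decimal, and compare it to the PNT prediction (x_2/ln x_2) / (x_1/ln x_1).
π(4823)/π(160) = 649/37 ≈ 17.5405;  PNT prediction ≈ 18.0382.

π(160) = 37 and π(4823) = 649, so π(4823)/π(160) ≈ 17.5405. The PNT-predicted ratio is (4823/ln(4823)) / (160/ln(160)) ≈ 18.0382. The two agree to within a few percent, as expected.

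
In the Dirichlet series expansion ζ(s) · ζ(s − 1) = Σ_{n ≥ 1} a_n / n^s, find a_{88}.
σ(88) = 180

In the product (Σ m^0/m^s)(Σ k / k^s) = Σ (Σ_{d | n} d) / n^s, the coefficient of 1/n^s is σ(n) = Σ_{d | n} d. For n = 88, divisors are [1, 2, 4, 8, 11, 22, 44, 88]; summing: σ(88) = 180.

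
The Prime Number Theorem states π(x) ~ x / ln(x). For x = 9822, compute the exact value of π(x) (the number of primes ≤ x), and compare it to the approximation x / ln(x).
π(9822) = 1211;  x/ln(x) ≈ 1068.49;  relative error ≈ 11.77%.

Directly count primes up to 9822: π(9822) = 1211. The PNT approximation gives 9822/ln(9822) ≈ 9822/9.19238 ≈ 1068.49. Relative error (π(x) − x/ln(x)) / π(x) ≈ 11.77%; the approximation is known to undercount slightly (Li(x) is a better estimate).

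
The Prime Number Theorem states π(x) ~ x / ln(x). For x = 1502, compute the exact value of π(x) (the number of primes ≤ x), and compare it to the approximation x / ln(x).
π(1502) = 239;  x/ln(x) ≈ 205.34;  relative error ≈ 14.08%.

Directly count primes up to 1502: π(1502) = 239. The PNT approximation gives 1502/ln(1502) ≈ 1502/7.31455 ≈ 205.34. Relative error (π(x) − x/ln(x)) / π(x) ≈ 14.08%; the approximation is known to undercount slightly (Li(x) is a better estimate).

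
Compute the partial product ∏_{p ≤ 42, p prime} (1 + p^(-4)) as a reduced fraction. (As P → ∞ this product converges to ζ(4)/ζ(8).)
∏ = 48720475991638584141351346569294960399869967650480384/45198307255822366572981630424624077541402100668355625

The primes p ≤ 42 are [2, 3, 5, 7, 11, 13, 17, 19, 23, 29, 31, 37, 41]. For each, (1 + 1/p^4) = (p^4 + 1)/p^4. Multiplying these fractions over p ∈ [2, 3, 5, 7, 11, 13, 17, 19, 23, 29, 31, 37, 41] gives 48720475991638584141351346569294960399869967650480384/45198307255822366572981630424624077541402100668355625. (In the limit P → ∞ this tends to ζ(4)/ζ(8).)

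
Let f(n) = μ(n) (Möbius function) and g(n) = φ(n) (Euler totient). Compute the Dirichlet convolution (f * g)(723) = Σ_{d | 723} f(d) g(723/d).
(μ * φ)(723) = 239

Divisors of 723: [1, 3, 241, 723]. For each d | 723:
  d = 1: μ(1) · φ(723/1) = 1 · 480 = 480
  d = 3: μ(3) · φ(723/3) = -1 · 240 = -240
  d = 241: μ(241) · φ(723/241) = -1 · 2 = -2
  d = 723: μ(723) · φ(723/723) = 1 · 1 = 1
Summing: (μ * φ)(723) = 480 + -240 + -2 + 1 = 239.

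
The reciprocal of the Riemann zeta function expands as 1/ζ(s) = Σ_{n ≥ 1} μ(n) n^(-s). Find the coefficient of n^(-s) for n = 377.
μ(377) = 1

Factor n = 377 = 13 · 29. μ(n) = 0 if any exponent ≥ 2 (not squarefree); otherwise μ(n) = (−1)^{ω(n)} where ω(n) is the number of distinct prime factors. Applying: μ(377) = 1.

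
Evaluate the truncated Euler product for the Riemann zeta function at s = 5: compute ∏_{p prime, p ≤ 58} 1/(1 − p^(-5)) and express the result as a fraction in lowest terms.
∏ = 16271272514460981588256692497708850770212394550299268449499486458883457010851/15691809316785373562301814354101424660311534867697905028310662923501211484160

The primes p ≤ 58 are [2, 3, 5, 7, 11, 13, 17, 19, 23, 29, 31, 37, 41, 43, 47, 53]. For each prime, (1 − 1/p^5)^(-1) = p^5 / (p^5 − 1). The product is (1 − 1/2^5)^(-1), (1 − 1/3^5)^(-1), (1 − 1/5^5)^(-1), (1 − 1/7^5)^(-1), (1 − 1/11^5)^(-1), (1 − 1/13^5)^(-1), (1 − 1/17^5)^(-1), (1 − 1/19^5)^(-1), (1 − 1/23^5)^(-1), (1 − 1/29^5)^(-1), (1 − 1/31^5)^(-1), (1 − 1/37^5)^(-1), (1 − 1/41^5)^(-1), (1 − 1/43^5)^(-1), (1 − 1/47^5)^(-1), (1 − 1/53^5)^(-1) = ∏ p^5 / (p^5 − 1) = 16271272514460981588256692497708850770212394550299268449499486458883457010851/15691809316785373562301814354101424660311534867697905028310662923501211484160.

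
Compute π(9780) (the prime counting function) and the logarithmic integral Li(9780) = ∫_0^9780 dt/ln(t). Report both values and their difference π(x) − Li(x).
π(9780) = 1205;  Li(9780) ≈ 1222.22;  π(x) − Li(x) ≈ -17.22.

Direct count of primes ≤ 9780 gives π(9780) = 1205. Numerical evaluation of the logarithmic integral gives Li(9780) ≈ 1222.22. The difference π(x) − Li(x) ≈ -17.22 is typically negative for small/moderate x (Li(x) overestimates), though Littlewood's theorem shows this sign changes infinitely often.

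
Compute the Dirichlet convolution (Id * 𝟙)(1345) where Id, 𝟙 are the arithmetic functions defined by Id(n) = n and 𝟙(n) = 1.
(Id * 𝟙)(1345) = 1620

Divisors of 1345: [1, 5, 269, 1345]. For each d | 1345:
  d = 1: Id(1) · 𝟙(1345/1) = 1 · 1 = 1
  d = 5: Id(5) · 𝟙(1345/5) = 5 · 1 = 5
  d = 269: Id(269) · 𝟙(1345/269) = 269 · 1 = 269
  d = 1345: Id(1345) · 𝟙(1345/1345) = 1345 · 1 = 1345
Summing: (Id * 𝟙)(1345) = 1 + 5 + 269 + 1345 = 1620.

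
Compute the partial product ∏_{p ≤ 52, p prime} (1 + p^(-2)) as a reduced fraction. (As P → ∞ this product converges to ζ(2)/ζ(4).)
∏ = 101793085732936000000000/67237345888235944242129

The primes p ≤ 52 are [2, 3, 5, 7, 11, 13, 17, 19, 23, 29, 31, 37, 41, 43, 47]. For each, (1 + 1/p^2) = (p^2 + 1)/p^2. Multiplying these fractions over p ∈ [2, 3, 5, 7, 11, 13, 17, 19, 23, 29, 31, 37, 41, 43, 47] gives 101793085732936000000000/67237345888235944242129. (In the limit P → ∞ this tends to ζ(2)/ζ(4).)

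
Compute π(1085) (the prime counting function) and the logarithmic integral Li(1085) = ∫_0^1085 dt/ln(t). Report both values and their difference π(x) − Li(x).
π(1085) = 180;  Li(1085) ≈ 189.84;  π(x) − Li(x) ≈ -9.84.

Direct count of primes ≤ 1085 gives π(1085) = 180. Numerical evaluation of the logarithmic integral gives Li(1085) ≈ 189.84. The difference π(x) − Li(x) ≈ -9.84 is typically negative for small/moderate x (Li(x) overestimates), though Littlewood's theorem shows this sign changes infinitely often.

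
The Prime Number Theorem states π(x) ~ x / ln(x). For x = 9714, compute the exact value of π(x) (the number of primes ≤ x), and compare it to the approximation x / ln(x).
π(9714) = 1197;  x/ln(x) ≈ 1058.02;  relative error ≈ 11.61%.

Directly count primes up to 9714: π(9714) = 1197. The PNT approximation gives 9714/ln(9714) ≈ 9714/9.18132 ≈ 1058.02. Relative error (π(x) − x/ln(x)) / π(x) ≈ 11.61%; the approximation is known to undercount slightly (Li(x) is a better estimate).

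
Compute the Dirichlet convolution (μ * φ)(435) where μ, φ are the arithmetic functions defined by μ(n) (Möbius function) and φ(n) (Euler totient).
(μ * φ)(435) = 81

Divisors of 435: [1, 3, 5, 15, 29, 87, 145, 435]. For each d | 435:
  d = 1: μ(1) · φ(435/1) = 1 · 224 = 224
  d = 3: μ(3) · φ(435/3) = -1 · 112 = -112
  d = 5: μ(5) · φ(435/5) = -1 · 56 = -56
  d = 15: μ(15) · φ(435/15) = 1 · 28 = 28
  d = 29: μ(29) · φ(435/29) = -1 · 8 = -8
  d = 87: μ(87) · φ(435/87) = 1 · 4 = 4
  d = 145: μ(145) · φ(435/145) = 1 · 2 = 2
  d = 435: μ(435) · φ(435/435) = -1 · 1 = -1
Summing: (μ * φ)(435) = 224 + -112 + -56 + 28 + -8 + 4 + 2 + -1 = 81.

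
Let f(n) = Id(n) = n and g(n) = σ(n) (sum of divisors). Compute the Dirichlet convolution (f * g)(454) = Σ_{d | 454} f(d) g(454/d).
(Id * σ)(454) = 2275

Divisors of 454: [1, 2, 227, 454]. For each d | 454:
  d = 1: Id(1) · σ(454/1) = 1 · 684 = 684
  d = 2: Id(2) · σ(454/2) = 2 · 228 = 456
  d = 227: Id(227) · σ(454/227) = 227 · 3 = 681
  d = 454: Id(454) · σ(454/454) = 454 · 1 = 454
Summing: (Id * σ)(454) = 684 + 456 + 681 + 454 = 2275.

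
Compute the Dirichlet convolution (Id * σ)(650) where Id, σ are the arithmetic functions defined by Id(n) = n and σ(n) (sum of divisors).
(Id * σ)(650) = 11610

Divisors of 650: [1, 2, 5, 10, 13, 25, 26, 50, 65, 130, 325, 650]. For each d | 650:
  d = 1: Id(1) · σ(650/1) = 1 · 1302 = 1302
  d = 2: Id(2) · σ(650/2) = 2 · 434 = 868
  d = 5: Id(5) · σ(650/5) = 5 · 252 = 1260
  d = 10: Id(10) · σ(650/10) = 10 · 84 = 840
  d = 13: Id(13) · σ(650/13) = 13 · 93 = 1209
  d = 25: Id(25) · σ(650/25) = 25 · 42 = 1050
  d = 26: Id(26) · σ(650/26) = 26 · 31 = 806
  d = 50: Id(50) · σ(650/50) = 50 · 14 = 700
  d = 65: Id(65) · σ(650/65) = 65 · 18 = 1170
  d = 130: Id(130) · σ(650/130) = 130 · 6 = 780
  d = 325: Id(325) · σ(650/325) = 325 · 3 = 975
  d = 650: Id(650) · σ(650/650) = 650 · 1 = 650
Summing: (Id * σ)(650) = 1302 + 868 + 1260 + 840 + 1209 + 1050 + 806 + 700 + 1170 + 780 + 975 + 650 = 11610.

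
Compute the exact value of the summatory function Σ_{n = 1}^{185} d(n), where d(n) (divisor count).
Σ_{n ≤ 185} d(n) = 997

Compute d(n) for each 1 ≤ n ≤ 185: d(1) = 1, d(2) = 2, d(3) = 2, d(4) = 3, d(5) = 2, d(6) = 4, d(7) = 2, d(8) = 4, d(9) = 3, d(10) = 4, d(11) = 2, d(12) = 6, d(13) = 2, d(14) = 4, d(15) = 4, d(16) = 5, d(17) = 2, d(18) = 6, d(19) = 2, d(20) = 6, d(21) = 4, d(22) = 4, d(23) = 2, d(24) = 8, d(25) = 3, d(26) = 4, d(27) = 4, d(28) = 6, d(29) = 2, d(30) = 8, d(31) = 2, d(32) = 6, d(33) = 4, d(34) = 4, d(35) = 4, d(36) = 9, d(37) = 2, d(38) = 4, d(39) = 4, d(40) = 8, d(41) = 2, d(42) = 8, d(43) = 2, d(44) = 6, d(45) = 6, d(46) = 4, d(47) = 2, d(48) = 10, d(49) = 3, d(50) = 6, d(51) = 4, d(52) = 6, d(53) = 2, d(54) = 8, d(55) = 4, d(56) = 8, d(57) = 4, d(58) = 4, d(59) = 2, d(60) = 12, d(61) = 2, d(62) = 4, d(63) = 6, d(64) = 7, d(65) = 4, d(66) = 8, d(67) = 2, d(68) = 6, d(69) = 4, d(70) = 8, d(71) = 2, d(72) = 12, d(73) = 2, d(74) = 4, d(75) = 6, d(76) = 6, d(77) = 4, d(78) = 8, d(79) = 2, d(80) = 10, d(81) = 5, d(82) = 4, d(83) = 2, d(84) = 12, d(85) = 4, d(86) = 4, d(87) = 4, d(88) = 8, d(89) = 2, d(90) = 12, d(91) = 4, d(92) = 6, d(93) = 4, d(94) = 4, d(95) = 4, d(96) = 12, d(97) = 2, d(98) = 6, d(99) = 6, d(100) = 9, d(101) = 2, d(102) = 8, d(103) = 2, d(104) = 8, d(105) = 8, d(106) = 4, d(107) = 2, d(108) = 12, d(109) = 2, d(110) = 8, d(111) = 4, d(112) = 10, d(113) = 2, d(114) = 8, d(115) = 4, d(116) = 6, d(117) = 6, d(118) = 4, d(119) = 4, d(120) = 16, d(121) = 3, d(122) = 4, d(123) = 4, d(124) = 6, d(125) = 4, d(126) = 12, d(127) = 2, d(128) = 8, d(129) = 4, d(130) = 8, d(131) = 2, d(132) = 12, d(133) = 4, d(134) = 4, d(135) = 8, d(136) = 8, d(137) = 2, d(138) = 8, d(139) = 2, d(140) = 12, d(141) = 4, d(142) = 4, d(143) = 4, d(144) = 15, d(145) = 4, d(146) = 4, d(147) = 6, d(148) = 6, d(149) = 2, d(150) = 12, d(151) = 2, d(152) = 8, d(153) = 6, d(154) = 8, d(155) = 4, d(156) = 12, d(157) = 2, d(158) = 4, d(159) = 4, d(160) = 12, d(161) = 4, d(162) = 10, d(163) = 2, d(164) = 6, d(165) = 8, d(166) = 4, d(167) = 2, d(168) = 16, d(169) = 3, d(170) = 8, d(171) = 6, d(172) = 6, d(173) = 2, d(174) = 8, d(175) = 6, d(176) = 10, d(177) = 4, d(178) = 4, d(179) = 2, d(180) = 18, d(181) = 2, d(182) = 8, d(183) = 4, d(184) = 8, d(185) = 4. Summing all 185 values: 997. (Dirichlet's divisor formula: Σ_{n ≤ x} d(n) = x ln(x) + (2γ − 1) x + O(√x). For x = 185, the asymptotic estimate is ≈ 994.34.)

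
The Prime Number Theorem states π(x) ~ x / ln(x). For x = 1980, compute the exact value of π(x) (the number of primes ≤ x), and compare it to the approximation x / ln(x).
π(1980) = 299;  x/ln(x) ≈ 260.84;  relative error ≈ 12.76%.

Directly count primes up to 1980: π(1980) = 299. The PNT approximation gives 1980/ln(1980) ≈ 1980/7.59085 ≈ 260.84. Relative error (π(x) − x/ln(x)) / π(x) ≈ 12.76%; the approximation is known to undercount slightly (Li(x) is a better estimate).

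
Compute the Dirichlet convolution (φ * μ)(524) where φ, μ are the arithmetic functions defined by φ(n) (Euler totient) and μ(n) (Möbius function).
(φ * μ)(524) = 129

Divisors of 524: [1, 2, 4, 131, 262, 524]. For each d | 524:
  d = 1: φ(1) · μ(524/1) = 1 · 0 = 0
  d = 2: φ(2) · μ(524/2) = 1 · 1 = 1
  d = 4: φ(4) · μ(524/4) = 2 · -1 = -2
  d = 131: φ(131) · μ(524/131) = 130 · 0 = 0
  d = 262: φ(262) · μ(524/262) = 130 · -1 = -130
  d = 524: φ(524) · μ(524/524) = 260 · 1 = 260
Summing: (φ * μ)(524) = 0 + 1 + -2 + 0 + -130 + 260 = 129.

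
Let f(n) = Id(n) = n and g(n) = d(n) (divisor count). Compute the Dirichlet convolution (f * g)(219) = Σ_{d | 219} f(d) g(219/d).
(Id * d)(219) = 375

Divisors of 219: [1, 3, 73, 219]. For each d | 219:
  d = 1: Id(1) · d(219/1) = 1 · 4 = 4
  d = 3: Id(3) · d(219/3) = 3 · 2 = 6
  d = 73: Id(73) · d(219/73) = 73 · 2 = 146
  d = 219: Id(219) · d(219/219) = 219 · 1 = 219
Summing: (Id * d)(219) = 4 + 6 + 146 + 219 = 375.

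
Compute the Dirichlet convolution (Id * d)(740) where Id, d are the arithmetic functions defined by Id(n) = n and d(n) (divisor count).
(Id * d)(740) = 3003

Divisors of 740: [1, 2, 4, 5, 10, 20, 37, 74, 148, 185, 370, 740]. For each d | 740:
  d = 1: Id(1) · d(740/1) = 1 · 12 = 12
  d = 2: Id(2) · d(740/2) = 2 · 8 = 16
  d = 4: Id(4) · d(740/4) = 4 · 4 = 16
  d = 5: Id(5) · d(740/5) = 5 · 6 = 30
  d = 10: Id(10) · d(740/10) = 10 · 4 = 40
  d = 20: Id(20) · d(740/20) = 20 · 2 = 40
  d = 37: Id(37) · d(740/37) = 37 · 6 = 222
  d = 74: Id(74) · d(740/74) = 74 · 4 = 296
  d = 148: Id(148) · d(740/148) = 148 · 2 = 296
  d = 185: Id(185) · d(740/185) = 185 · 3 = 555
  d = 370: Id(370) · d(740/370) = 370 · 2 = 740
  d = 740: Id(740) · d(740/740) = 740 · 1 = 740
Summing: (Id * d)(740) = 12 + 16 + 16 + 30 + 40 + 40 + 222 + 296 + 296 + 555 + 740 + 740 = 3003.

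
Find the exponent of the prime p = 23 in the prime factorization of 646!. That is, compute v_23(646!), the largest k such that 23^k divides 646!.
v_23(646!) = 29

Legendre's formula: v_p(n!) = Σ_{k ≥ 1} ⌊n / p^k⌋. For p = 23, n = 646, the terms are:
  ⌊646/23^1⌋ = ⌊646/23⌋ = 28
  ⌊646/23^2⌋ = ⌊646/529⌋ = 1
(the next term ⌊646/23^3⌋ = 0, terminating the sum). Summing: v_23(646!) = 28 + 1 = 29.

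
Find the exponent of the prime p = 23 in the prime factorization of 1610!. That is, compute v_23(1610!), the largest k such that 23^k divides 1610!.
v_23(1610!) = 73

Legendre's formula: v_p(n!) = Σ_{k ≥ 1} ⌊n / p^k⌋. For p = 23, n = 1610, the terms are:
  ⌊1610/23^1⌋ = ⌊1610/23⌋ = 70
  ⌊1610/23^2⌋ = ⌊1610/529⌋ = 3
(the next term ⌊1610/23^3⌋ = 0, terminating the sum). Summing: v_23(1610!) = 70 + 3 = 73.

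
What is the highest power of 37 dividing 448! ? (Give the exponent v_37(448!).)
v_37(448!) = 12

Legendre's formula: v_p(n!) = Σ_{k ≥ 1} ⌊n / p^k⌋. For p = 37, n = 448, the terms are:
  ⌊448/37^1⌋ = ⌊448/37⌋ = 12
(the next term ⌊448/37^2⌋ = 0, terminating the sum). Summing: v_37(448!) = 12 = 12.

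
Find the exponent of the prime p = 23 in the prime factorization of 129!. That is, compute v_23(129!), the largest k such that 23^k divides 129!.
v_23(129!) = 5

Legendre's formula: v_p(n!) = Σ_{k ≥ 1} ⌊n / p^k⌋. For p = 23, n = 129, the terms are:
  ⌊129/23^1⌋ = ⌊129/23⌋ = 5
(the next term ⌊129/23^2⌋ = 0, terminating the sum). Summing: v_23(129!) = 5 = 5.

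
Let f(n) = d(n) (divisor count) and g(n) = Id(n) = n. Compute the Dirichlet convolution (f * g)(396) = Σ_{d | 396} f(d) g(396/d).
(d * Id)(396) = 2574

Divisors of 396: [1, 2, 3, 4, 6, 9, 11, 12, 18, 22, 33, 36, 44, 66, 99, 132, 198, 396]. For each d | 396:
  d = 1: d(1) · Id(396/1) = 1 · 396 = 396
  d = 2: d(2) · Id(396/2) = 2 · 198 = 396
  d = 3: d(3) · Id(396/3) = 2 · 132 = 264
  d = 4: d(4) · Id(396/4) = 3 · 99 = 297
  d = 6: d(6) · Id(396/6) = 4 · 66 = 264
  d = 9: d(9) · Id(396/9) = 3 · 44 = 132
  d = 11: d(11) · Id(396/11) = 2 · 36 = 72
  d = 12: d(12) · Id(396/12) = 6 · 33 = 198
  d = 18: d(18) · Id(396/18) = 6 · 22 = 132
  d = 22: d(22) · Id(396/22) = 4 · 18 = 72
  d = 33: d(33) · Id(396/33) = 4 · 12 = 48
  d = 36: d(36) · Id(396/36) = 9 · 11 = 99
  d = 44: d(44) · Id(396/44) = 6 · 9 = 54
  d = 66: d(66) · Id(396/66) = 8 · 6 = 48
  d = 99: d(99) · Id(396/99) = 6 · 4 = 24
  d = 132: d(132) · Id(396/132) = 12 · 3 = 36
  d = 198: d(198) · Id(396/198) = 12 · 2 = 24
  d = 396: d(396) · Id(396/396) = 18 · 1 = 18
Summing: (d * Id)(396) = 396 + 396 + 264 + 297 + 264 + 132 + 72 + 198 + 132 + 72 + 48 + 99 + 54 + 48 + 24 + 36 + 24 + 18 = 2574.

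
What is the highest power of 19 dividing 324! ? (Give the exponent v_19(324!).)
v_19(324!) = 17

Legendre's formula: v_p(n!) = Σ_{k ≥ 1} ⌊n / p^k⌋. For p = 19, n = 324, the terms are:
  ⌊324/19^1⌋ = ⌊324/19⌋ = 17
(the next term ⌊324/19^2⌋ = 0, terminating the sum). Summing: v_19(324!) = 17 = 17.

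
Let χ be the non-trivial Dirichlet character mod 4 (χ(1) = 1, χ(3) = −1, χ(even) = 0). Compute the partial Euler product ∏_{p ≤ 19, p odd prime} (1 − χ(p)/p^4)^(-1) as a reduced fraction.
∏ = 10388364341566686475/10504466734429503488

The odd primes p ≤ 19 are [3, 5, 7, 11, 13, 17, 19]. For each, χ(p) = 1 if p ≡ 1 mod 4, χ(p) = −1 if p ≡ 3 mod 4. Taking (1 − χ(p)/p^4)^(-1) = p^4/(p^4 − χ(p)): (1 − (-1)/3^4)^(-1) · (1 − (1)/5^4)^(-1) · (1 − (-1)/7^4)^(-1) · (1 − (-1)/11^4)^(-1) · (1 − (1)/13^4)^(-1) · (1 − (1)/17^4)^(-1) · (1 − (-1)/19^4)^(-1) = 10388364341566686475/10504466734429503488.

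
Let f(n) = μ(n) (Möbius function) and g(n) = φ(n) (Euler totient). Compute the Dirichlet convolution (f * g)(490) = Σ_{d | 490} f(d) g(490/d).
(μ * φ)(490) = 0

Divisors of 490: [1, 2, 5, 7, 10, 14, 35, 49, 70, 98, 245, 490]. For each d | 490:
  d = 1: μ(1) · φ(490/1) = 1 · 168 = 168
  d = 2: μ(2) · φ(490/2) = -1 · 168 = -168
  d = 5: μ(5) · φ(490/5) = -1 · 42 = -42
  d = 7: μ(7) · φ(490/7) = -1 · 24 = -24
  d = 10: μ(10) · φ(490/10) = 1 · 42 = 42
  d = 14: μ(14) · φ(490/14) = 1 · 24 = 24
  d = 35: μ(35) · φ(490/35) = 1 · 6 = 6
  d = 49: μ(49) · φ(490/49) = 0 · 4 = 0
  d = 70: μ(70) · φ(490/70) = -1 · 6 = -6
  d = 98: μ(98) · φ(490/98) = 0 · 4 = 0
  d = 245: μ(245) · φ(490/245) = 0 · 1 = 0
  d = 490: μ(490) · φ(490/490) = 0 · 1 = 0
Summing: (μ * φ)(490) = 168 + -168 + -42 + -24 + 42 + 24 + 6 + 0 + -6 + 0 + 0 + 0 = 0.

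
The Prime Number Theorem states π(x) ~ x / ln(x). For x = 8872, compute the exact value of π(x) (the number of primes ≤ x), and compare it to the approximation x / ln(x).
π(8872) = 1106;  x/ln(x) ≈ 975.95;  relative error ≈ 11.76%.

Directly count primes up to 8872: π(8872) = 1106. The PNT approximation gives 8872/ln(8872) ≈ 8872/9.09066 ≈ 975.95. Relative error (π(x) − x/ln(x)) / π(x) ≈ 11.76%; the approximation is known to undercount slightly (Li(x) is a better estimate).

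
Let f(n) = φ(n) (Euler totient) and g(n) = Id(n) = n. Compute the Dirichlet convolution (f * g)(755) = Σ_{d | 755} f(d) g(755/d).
(φ * Id)(755) = 2709

Divisors of 755: [1, 5, 151, 755]. For each d | 755:
  d = 1: φ(1) · Id(755/1) = 1 · 755 = 755
  d = 5: φ(5) · Id(755/5) = 4 · 151 = 604
  d = 151: φ(151) · Id(755/151) = 150 · 5 = 750
  d = 755: φ(755) · Id(755/755) = 600 · 1 = 600
Summing: (φ * Id)(755) = 755 + 604 + 750 + 600 = 2709.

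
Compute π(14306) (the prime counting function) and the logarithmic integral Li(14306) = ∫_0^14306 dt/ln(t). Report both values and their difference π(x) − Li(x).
π(14306) = 1678;  Li(14306) ≈ 1704.27;  π(x) − Li(x) ≈ -26.27.

Direct count of primes ≤ 14306 gives π(14306) = 1678. Numerical evaluation of the logarithmic integral gives Li(14306) ≈ 1704.27. The difference π(x) − Li(x) ≈ -26.27 is typically negative for small/moderate x (Li(x) overestimates), though Littlewood's theorem shows this sign changes infinitely often.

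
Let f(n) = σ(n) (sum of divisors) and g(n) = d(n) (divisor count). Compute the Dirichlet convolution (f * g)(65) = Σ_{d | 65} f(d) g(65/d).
(σ * d)(65) = 128

Divisors of 65: [1, 5, 13, 65]. For each d | 65:
  d = 1: σ(1) · d(65/1) = 1 · 4 = 4
  d = 5: σ(5) · d(65/5) = 6 · 2 = 12
  d = 13: σ(13) · d(65/13) = 14 · 2 = 28
  d = 65: σ(65) · d(65/65) = 84 · 1 = 84
Summing: (σ * d)(65) = 4 + 12 + 28 + 84 = 128.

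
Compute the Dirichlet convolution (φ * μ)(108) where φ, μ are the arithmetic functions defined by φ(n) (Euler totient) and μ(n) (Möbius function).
(φ * μ)(108) = 12

Divisors of 108: [1, 2, 3, 4, 6, 9, 12, 18, 27, 36, 54, 108]. For each d | 108:
  d = 1: φ(1) · μ(108/1) = 1 · 0 = 0
  d = 2: φ(2) · μ(108/2) = 1 · 0 = 0
  d = 3: φ(3) · μ(108/3) = 2 · 0 = 0
  d = 4: φ(4) · μ(108/4) = 2 · 0 = 0
  d = 6: φ(6) · μ(108/6) = 2 · 0 = 0
  d = 9: φ(9) · μ(108/9) = 6 · 0 = 0
  d = 12: φ(12) · μ(108/12) = 4 · 0 = 0
  d = 18: φ(18) · μ(108/18) = 6 · 1 = 6
  d = 27: φ(27) · μ(108/27) = 18 · 0 = 0
  d = 36: φ(36) · μ(108/36) = 12 · -1 = -12
  d = 54: φ(54) · μ(108/54) = 18 · -1 = -18
  d = 108: φ(108) · μ(108/108) = 36 · 1 = 36
Summing: (φ * μ)(108) = 0 + 0 + 0 + 0 + 0 + 0 + 0 + 6 + 0 + -12 + -18 + 36 = 12.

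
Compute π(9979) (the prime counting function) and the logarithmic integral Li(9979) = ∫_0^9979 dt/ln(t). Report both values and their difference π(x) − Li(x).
π(9979) = 1229;  Li(9979) ≈ 1243.86;  π(x) − Li(x) ≈ -14.86.

Direct count of primes ≤ 9979 gives π(9979) = 1229. Numerical evaluation of the logarithmic integral gives Li(9979) ≈ 1243.86. The difference π(x) − Li(x) ≈ -14.86 is typically negative for small/moderate x (Li(x) overestimates), though Littlewood's theorem shows this sign changes infinitely often.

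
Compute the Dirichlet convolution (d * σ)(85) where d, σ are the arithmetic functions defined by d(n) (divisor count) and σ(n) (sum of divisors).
(d * σ)(85) = 160

Divisors of 85: [1, 5, 17, 85]. For each d | 85:
  d = 1: d(1) · σ(85/1) = 1 · 108 = 108
  d = 5: d(5) · σ(85/5) = 2 · 18 = 36
  d = 17: d(17) · σ(85/17) = 2 · 6 = 12
  d = 85: d(85) · σ(85/85) = 4 · 1 = 4
Summing: (d * σ)(85) = 108 + 36 + 12 + 4 = 160.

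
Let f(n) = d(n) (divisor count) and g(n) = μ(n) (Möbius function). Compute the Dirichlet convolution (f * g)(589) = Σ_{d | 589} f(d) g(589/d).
(d * μ)(589) = 1

Divisors of 589: [1, 19, 31, 589]. For each d | 589:
  d = 1: d(1) · μ(589/1) = 1 · 1 = 1
  d = 19: d(19) · μ(589/19) = 2 · -1 = -2
  d = 31: d(31) · μ(589/31) = 2 · -1 = -2
  d = 589: d(589) · μ(589/589) = 4 · 1 = 4
Summing: (d * μ)(589) = 1 + -2 + -2 + 4 = 1.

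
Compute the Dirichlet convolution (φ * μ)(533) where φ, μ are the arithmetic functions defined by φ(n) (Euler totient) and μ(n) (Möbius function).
(φ * μ)(533) = 429

Divisors of 533: [1, 13, 41, 533]. For each d | 533:
  d = 1: φ(1) · μ(533/1) = 1 · 1 = 1
  d = 13: φ(13) · μ(533/13) = 12 · -1 = -12
  d = 41: φ(41) · μ(533/41) = 40 · -1 = -40
  d = 533: φ(533) · μ(533/533) = 480 · 1 = 480
Summing: (φ * μ)(533) = 1 + -12 + -40 + 480 = 429.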